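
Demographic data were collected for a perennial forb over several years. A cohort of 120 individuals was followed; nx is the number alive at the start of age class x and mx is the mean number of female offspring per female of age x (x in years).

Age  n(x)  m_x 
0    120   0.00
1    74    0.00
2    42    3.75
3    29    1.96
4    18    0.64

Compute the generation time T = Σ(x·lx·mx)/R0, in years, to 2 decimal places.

2.35

lx = nx/n0 = nx/120: 1, 0.61667…, 0.35, 0.24167…, 0.15
lx·mx: 0, 0, 1.3125, 0.473667…, 0.096 → R0 = 1.882167…
x·lx·mx: 0, 0, 2.625, 1.421…, 0.384 → Σ = 4.43…
T = 4.43… / 1.882167… = 2.35367… → 2.35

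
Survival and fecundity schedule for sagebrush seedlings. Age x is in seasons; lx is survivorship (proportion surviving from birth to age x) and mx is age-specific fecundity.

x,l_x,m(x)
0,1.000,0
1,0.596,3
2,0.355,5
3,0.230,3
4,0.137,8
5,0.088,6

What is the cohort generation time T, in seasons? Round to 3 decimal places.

2.456

lx·mx: 0, 1.788, 1.775, 0.69, 1.096, 0.528 → R0 = 5.877
x·lx·mx: 0, 1.788, 3.55, 2.07, 4.384, 2.64 → Σ = 14.432
T = 14.432 / 5.877 = 2.455675… → 2.456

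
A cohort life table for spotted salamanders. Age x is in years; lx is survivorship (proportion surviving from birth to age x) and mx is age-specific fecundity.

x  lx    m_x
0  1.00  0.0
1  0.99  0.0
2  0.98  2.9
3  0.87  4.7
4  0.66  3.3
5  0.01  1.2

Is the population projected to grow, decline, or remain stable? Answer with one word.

growing

R0 = Σ lx·mx = 0 + 0 + 2.842 + 4.089 + 2.178 + 0.012 = 9.121
R0 > 1, so the population is growing.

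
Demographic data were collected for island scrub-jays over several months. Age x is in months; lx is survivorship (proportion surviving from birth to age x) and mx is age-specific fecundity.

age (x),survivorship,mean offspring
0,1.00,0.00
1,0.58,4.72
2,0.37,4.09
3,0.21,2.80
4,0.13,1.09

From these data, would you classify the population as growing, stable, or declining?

R0 = Σ lx·mx = 0 + 2.7376 + 1.5133 + 0.588 + 0.1417 = 4.9806
R0 > 1, so the population is growing.

growing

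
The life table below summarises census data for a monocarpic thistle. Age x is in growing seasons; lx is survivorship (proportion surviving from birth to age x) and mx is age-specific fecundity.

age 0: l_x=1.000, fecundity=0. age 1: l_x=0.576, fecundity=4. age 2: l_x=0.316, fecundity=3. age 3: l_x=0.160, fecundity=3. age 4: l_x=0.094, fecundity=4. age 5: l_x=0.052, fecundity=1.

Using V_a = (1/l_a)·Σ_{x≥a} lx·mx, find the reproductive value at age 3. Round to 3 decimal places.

lx·mx for x ≥ 3: 0.48, 0.376, 0.052 → sum = 0.908
V_3 = 0.908 / l_3 = 0.908 / 0.16 = 5.675 → 5.675

5.675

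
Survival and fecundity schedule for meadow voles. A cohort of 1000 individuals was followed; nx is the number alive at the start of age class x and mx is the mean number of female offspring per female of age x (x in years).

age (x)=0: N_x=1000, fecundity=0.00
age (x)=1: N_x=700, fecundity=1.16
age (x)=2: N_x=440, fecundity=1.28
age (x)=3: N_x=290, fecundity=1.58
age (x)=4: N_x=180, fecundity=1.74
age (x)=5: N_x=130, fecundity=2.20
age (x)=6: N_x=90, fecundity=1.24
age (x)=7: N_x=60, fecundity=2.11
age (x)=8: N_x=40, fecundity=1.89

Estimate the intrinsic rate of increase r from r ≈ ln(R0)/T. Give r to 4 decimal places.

0.3402

lx = nx/n0 = nx/1000: 1, 0.7, 0.44, 0.29, 0.18, 0.13, 0.09, 0.06, 0.04
R0 = Σ lx·mx = 0 + 0.812 + 0.5632 + 0.4582 + 0.3132 + 0.286 + 0.1116 + 0.1266 + 0.0756 = 2.7464
Σ x·lx·mx = 8.1564; T = 8.1564/2.7464 = 2.96985…
r ≈ ln(R0)/T = ln(2.7464)/2.96985… = 0.340182… → 0.3402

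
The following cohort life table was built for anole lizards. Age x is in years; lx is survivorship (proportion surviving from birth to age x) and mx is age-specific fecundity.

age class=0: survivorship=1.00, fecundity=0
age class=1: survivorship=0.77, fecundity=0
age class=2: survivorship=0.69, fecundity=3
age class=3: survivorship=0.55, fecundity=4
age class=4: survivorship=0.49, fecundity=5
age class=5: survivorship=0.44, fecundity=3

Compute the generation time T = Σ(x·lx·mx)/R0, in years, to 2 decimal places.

3.38

lx·mx: 0, 0, 2.07, 2.2, 2.45, 1.32 → R0 = 8.04
x·lx·mx: 0, 0, 4.14, 6.6, 9.8, 6.6 → Σ = 27.14
T = 27.14 / 8.04 = 3.375622… → 3.38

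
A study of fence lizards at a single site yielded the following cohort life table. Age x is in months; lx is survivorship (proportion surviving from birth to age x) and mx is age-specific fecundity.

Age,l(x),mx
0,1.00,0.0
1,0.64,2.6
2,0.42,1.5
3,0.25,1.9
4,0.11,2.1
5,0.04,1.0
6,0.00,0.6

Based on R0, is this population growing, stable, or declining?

growing

R0 = Σ lx·mx = 0 + 1.664 + 0.63 + 0.475 + 0.231 + 0.04 + 0 = 3.04
R0 > 1, so the population is growing.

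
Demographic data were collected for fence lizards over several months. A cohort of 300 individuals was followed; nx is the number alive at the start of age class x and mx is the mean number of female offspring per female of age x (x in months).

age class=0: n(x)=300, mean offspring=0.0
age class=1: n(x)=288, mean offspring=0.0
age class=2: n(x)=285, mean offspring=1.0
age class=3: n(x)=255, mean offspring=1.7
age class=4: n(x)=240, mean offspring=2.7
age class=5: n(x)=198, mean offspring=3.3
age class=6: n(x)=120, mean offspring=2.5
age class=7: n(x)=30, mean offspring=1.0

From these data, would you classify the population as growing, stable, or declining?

lx = nx/n0 = nx/300: 1, 0.96, 0.95, 0.85, 0.8, 0.66, 0.4, 0.1
R0 = Σ lx·mx = 0 + 0 + 0.95 + 1.445 + 2.16 + 2.178 + 1 + 0.1 = 7.833
R0 > 1, so the population is growing.

growing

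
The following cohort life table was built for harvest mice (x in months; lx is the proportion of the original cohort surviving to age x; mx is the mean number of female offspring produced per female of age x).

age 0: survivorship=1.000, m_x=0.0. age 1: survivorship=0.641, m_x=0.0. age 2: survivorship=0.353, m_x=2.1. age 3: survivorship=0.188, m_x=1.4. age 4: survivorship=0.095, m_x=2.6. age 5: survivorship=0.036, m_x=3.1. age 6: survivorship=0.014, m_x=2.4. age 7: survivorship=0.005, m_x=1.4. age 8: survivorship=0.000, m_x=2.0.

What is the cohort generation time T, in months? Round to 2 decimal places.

lx·mx: 0, 0, 0.7413, 0.2632, 0.247, 0.1116, 0.0336, 0.007, 0 → R0 = 1.4037
x·lx·mx: 0, 0, 1.4826, 0.7896, 0.988, 0.558, 0.2016, 0.049, 0 → Σ = 4.0688
T = 4.0688 / 1.4037 = 2.898625… → 2.90

2.90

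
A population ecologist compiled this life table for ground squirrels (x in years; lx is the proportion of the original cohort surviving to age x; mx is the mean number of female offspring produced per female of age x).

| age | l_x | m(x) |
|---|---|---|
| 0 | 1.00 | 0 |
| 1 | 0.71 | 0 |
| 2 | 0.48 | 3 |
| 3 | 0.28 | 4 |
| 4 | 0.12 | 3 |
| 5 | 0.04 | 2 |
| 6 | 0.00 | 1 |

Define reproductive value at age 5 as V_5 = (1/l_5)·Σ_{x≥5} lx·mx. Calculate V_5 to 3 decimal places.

lx·mx for x ≥ 5: 0.08, 0 → sum = 0.08
V_5 = 0.08 / l_5 = 0.08 / 0.04 = 2 → 2.000

2.000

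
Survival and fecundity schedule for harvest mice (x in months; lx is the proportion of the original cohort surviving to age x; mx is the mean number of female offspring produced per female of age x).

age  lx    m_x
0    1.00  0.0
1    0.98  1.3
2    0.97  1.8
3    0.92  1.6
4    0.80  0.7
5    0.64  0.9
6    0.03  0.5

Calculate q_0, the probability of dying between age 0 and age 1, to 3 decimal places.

0.020

q_0 = (l_0 − l_1) / l_0 = (1 − 0.98) / 1
     = 0.02 / 1 = 0.02 → 0.020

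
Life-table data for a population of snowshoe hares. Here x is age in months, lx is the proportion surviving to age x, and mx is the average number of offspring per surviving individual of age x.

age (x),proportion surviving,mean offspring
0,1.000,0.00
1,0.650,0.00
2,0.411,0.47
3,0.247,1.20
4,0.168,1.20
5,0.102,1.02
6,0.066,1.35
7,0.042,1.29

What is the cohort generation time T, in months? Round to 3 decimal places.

3.746

lx·mx: 0, 0, 0.19317, 0.2964, 0.2016, 0.10404, 0.0891, 0.05418 → R0 = 0.93849
x·lx·mx: 0, 0, 0.38634, 0.8892, 0.8064, 0.5202, 0.5346, 0.37926 → Σ = 3.516
T = 3.516 / 0.93849 = 3.746444… → 3.746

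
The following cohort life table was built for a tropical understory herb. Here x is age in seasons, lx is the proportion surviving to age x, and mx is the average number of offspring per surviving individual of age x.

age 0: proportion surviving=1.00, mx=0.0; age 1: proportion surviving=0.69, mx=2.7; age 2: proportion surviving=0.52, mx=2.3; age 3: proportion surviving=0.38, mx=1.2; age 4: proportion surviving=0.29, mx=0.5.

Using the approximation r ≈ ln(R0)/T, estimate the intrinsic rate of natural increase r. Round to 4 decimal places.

0.7656

R0 = Σ lx·mx = 0 + 1.863 + 1.196 + 0.456 + 0.145 = 3.66
Σ x·lx·mx = 6.203; T = 6.203/3.66 = 1.69481…
r ≈ ln(R0)/T = ln(3.66)/1.69481… = 0.765551… → 0.7656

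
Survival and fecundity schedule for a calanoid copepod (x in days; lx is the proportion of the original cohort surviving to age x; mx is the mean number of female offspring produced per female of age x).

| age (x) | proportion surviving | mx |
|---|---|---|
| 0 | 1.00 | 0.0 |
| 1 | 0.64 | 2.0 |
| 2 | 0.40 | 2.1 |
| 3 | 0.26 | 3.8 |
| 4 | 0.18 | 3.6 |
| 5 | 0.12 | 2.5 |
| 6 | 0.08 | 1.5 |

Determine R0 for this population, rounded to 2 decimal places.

4.18

lx·mx by age: 0, 1.28, 0.84, 0.988, 0.648, 0.3, 0.12
R0 = Σ lx·mx = 4.176 → 4.18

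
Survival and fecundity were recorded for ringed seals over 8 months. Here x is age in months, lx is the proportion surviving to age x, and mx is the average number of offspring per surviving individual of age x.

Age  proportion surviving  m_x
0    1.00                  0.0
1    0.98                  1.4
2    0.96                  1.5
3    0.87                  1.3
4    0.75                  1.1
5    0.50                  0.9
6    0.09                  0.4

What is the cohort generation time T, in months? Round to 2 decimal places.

2.55

lx·mx: 0, 1.372, 1.44, 1.131, 0.825, 0.45, 0.036 → R0 = 5.254
x·lx·mx: 0, 1.372, 2.88, 3.393, 3.3, 2.25, 0.216 → Σ = 13.411
T = 13.411 / 5.254 = 2.552531… → 2.55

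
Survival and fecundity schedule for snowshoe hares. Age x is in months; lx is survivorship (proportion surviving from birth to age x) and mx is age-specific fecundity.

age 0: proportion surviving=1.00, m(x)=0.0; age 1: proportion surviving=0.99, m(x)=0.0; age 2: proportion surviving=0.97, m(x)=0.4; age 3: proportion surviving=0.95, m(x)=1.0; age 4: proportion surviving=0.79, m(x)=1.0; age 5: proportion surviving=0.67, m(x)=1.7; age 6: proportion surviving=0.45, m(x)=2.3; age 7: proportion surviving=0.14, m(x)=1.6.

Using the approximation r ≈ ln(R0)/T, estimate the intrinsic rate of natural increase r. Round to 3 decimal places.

0.337

R0 = Σ lx·mx = 0 + 0 + 0.388 + 0.95 + 0.79 + 1.139 + 1.035 + 0.224 = 4.526
Σ x·lx·mx = 20.259; T = 20.259/4.526 = 4.47614…
r ≈ ln(R0)/T = ln(4.526)/4.47614… = 0.33731… → 0.337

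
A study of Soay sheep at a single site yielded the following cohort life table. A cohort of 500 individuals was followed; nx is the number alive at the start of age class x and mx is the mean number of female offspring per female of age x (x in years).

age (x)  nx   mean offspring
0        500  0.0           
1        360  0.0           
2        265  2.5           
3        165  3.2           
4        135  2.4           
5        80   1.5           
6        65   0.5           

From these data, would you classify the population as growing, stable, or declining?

growing

lx = nx/n0 = nx/500: 1, 0.72, 0.53, 0.33, 0.27, 0.16, 0.13
R0 = Σ lx·mx = 0 + 0 + 1.325 + 1.056 + 0.648 + 0.24 + 0.065 = 3.334
R0 > 1, so the population is growing.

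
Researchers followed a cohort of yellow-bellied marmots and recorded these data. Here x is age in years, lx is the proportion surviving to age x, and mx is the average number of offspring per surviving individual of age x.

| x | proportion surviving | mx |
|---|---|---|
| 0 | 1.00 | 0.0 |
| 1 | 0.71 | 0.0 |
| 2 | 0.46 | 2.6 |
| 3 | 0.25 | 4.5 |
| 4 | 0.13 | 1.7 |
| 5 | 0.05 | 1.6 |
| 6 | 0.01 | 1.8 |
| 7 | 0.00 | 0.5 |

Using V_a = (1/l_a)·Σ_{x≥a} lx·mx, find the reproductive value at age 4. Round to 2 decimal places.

lx·mx for x ≥ 4: 0.221, 0.08, 0.018, 0 → sum = 0.319
V_4 = 0.319 / l_4 = 0.319 / 0.13 = 2.453846… → 2.45

2.45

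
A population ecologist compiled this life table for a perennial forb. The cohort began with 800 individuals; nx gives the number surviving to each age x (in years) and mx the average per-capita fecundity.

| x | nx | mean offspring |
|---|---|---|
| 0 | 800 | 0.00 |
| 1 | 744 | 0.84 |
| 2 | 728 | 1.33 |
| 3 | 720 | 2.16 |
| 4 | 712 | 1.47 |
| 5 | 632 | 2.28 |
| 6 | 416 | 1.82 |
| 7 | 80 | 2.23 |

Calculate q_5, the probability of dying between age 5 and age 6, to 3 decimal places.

0.342

lx = nx/n0 = nx/800: 1, 0.93, 0.91, 0.9, 0.89, 0.79, 0.52, 0.1
q_5 = (l_5 − l_6) / l_5 = (0.79 − 0.52) / 0.79
     = 0.27 / 0.79 = 0.341772… → 0.342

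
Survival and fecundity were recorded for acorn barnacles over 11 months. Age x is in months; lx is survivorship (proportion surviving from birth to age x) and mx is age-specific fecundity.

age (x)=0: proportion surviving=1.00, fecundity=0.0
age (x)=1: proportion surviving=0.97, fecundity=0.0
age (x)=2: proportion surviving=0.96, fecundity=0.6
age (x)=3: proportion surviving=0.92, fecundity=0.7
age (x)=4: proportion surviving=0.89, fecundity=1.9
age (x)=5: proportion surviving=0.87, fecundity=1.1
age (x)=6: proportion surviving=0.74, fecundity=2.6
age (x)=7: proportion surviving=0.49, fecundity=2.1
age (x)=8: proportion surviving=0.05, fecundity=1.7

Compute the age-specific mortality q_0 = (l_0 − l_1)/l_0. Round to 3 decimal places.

q_0 = (l_0 − l_1) / l_0 = (1 − 0.97) / 1
     = 0.03 / 1 = 0.03 → 0.030

0.030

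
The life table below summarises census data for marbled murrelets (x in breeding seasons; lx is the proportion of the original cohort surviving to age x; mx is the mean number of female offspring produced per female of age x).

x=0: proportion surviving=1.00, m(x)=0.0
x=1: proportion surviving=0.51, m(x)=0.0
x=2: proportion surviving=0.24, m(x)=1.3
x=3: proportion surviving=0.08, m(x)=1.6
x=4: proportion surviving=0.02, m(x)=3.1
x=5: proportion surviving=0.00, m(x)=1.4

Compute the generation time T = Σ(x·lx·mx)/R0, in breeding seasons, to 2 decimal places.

lx·mx: 0, 0, 0.312, 0.128, 0.062, 0 → R0 = 0.502
x·lx·mx: 0, 0, 0.624, 0.384, 0.248, 0 → Σ = 1.256
T = 1.256 / 0.502 = 2.501992… → 2.50

2.50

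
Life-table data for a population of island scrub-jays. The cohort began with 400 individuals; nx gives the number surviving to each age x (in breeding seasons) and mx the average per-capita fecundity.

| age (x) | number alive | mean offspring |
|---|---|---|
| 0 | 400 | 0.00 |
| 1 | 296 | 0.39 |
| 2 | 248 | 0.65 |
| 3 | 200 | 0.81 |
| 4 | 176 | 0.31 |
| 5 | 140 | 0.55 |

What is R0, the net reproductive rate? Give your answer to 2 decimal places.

1.43

lx = nx/n0 = nx/400: 1, 0.74, 0.62, 0.5, 0.44, 0.35
lx·mx by age: 0, 0.2886, 0.403, 0.405, 0.1364, 0.1925
R0 = Σ lx·mx = 1.4255 → 1.43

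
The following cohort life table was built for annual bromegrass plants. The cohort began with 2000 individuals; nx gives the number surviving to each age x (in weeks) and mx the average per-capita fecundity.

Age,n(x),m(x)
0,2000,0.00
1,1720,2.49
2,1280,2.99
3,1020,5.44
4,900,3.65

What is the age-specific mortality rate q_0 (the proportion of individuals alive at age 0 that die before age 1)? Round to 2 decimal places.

0.14

lx = nx/n0 = nx/2000: 1, 0.86, 0.64, 0.51, 0.45
q_0 = (l_0 − l_1) / l_0 = (1 − 0.86) / 1
     = 0.14 / 1 = 0.14 → 0.14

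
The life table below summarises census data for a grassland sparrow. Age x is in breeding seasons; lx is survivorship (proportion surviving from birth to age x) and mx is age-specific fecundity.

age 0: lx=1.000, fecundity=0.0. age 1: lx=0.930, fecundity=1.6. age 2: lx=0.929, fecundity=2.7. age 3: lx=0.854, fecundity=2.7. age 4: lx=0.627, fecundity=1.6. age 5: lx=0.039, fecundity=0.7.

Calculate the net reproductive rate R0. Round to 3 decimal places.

7.333

lx·mx by age: 0, 1.488, 2.5083, 2.3058, 1.0032, 0.0273
R0 = Σ lx·mx = 7.3326 → 7.333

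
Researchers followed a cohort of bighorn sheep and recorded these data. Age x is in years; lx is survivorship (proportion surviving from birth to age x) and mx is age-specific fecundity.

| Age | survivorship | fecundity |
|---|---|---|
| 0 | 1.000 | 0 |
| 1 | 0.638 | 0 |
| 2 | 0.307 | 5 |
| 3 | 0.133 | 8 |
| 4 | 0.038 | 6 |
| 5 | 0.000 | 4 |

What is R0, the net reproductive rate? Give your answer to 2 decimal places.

2.83

lx·mx by age: 0, 0, 1.535, 1.064, 0.228, 0
R0 = Σ lx·mx = 2.827 → 2.83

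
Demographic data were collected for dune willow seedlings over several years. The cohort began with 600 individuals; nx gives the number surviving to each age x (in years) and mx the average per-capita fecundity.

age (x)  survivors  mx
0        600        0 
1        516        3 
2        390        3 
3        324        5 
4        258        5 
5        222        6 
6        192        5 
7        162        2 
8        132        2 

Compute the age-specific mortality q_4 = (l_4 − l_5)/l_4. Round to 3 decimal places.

lx = nx/n0 = nx/600: 1, 0.86, 0.65, 0.54, 0.43, 0.37, 0.32, 0.27, 0.22
q_4 = (l_4 − l_5) / l_4 = (0.43 − 0.37) / 0.43
     = 0.06 / 0.43 = 0.139535… → 0.140

0.140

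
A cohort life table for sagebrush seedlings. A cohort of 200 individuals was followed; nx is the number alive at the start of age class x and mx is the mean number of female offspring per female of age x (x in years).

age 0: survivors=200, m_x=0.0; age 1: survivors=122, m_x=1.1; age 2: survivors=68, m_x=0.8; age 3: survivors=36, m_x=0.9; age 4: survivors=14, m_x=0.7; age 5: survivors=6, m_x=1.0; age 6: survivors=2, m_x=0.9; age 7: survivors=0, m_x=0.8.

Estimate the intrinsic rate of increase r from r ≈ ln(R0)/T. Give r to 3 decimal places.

0.100

lx = nx/n0 = nx/200: 1, 0.61, 0.34, 0.18, 0.07, 0.03, 0.01, 0
R0 = Σ lx·mx = 0 + 0.671 + 0.272 + 0.162 + 0.049 + 0.03 + 0.009 + 0 = 1.193
Σ x·lx·mx = 2.101; T = 2.101/1.193 = 1.76111…
r ≈ ln(R0)/T = ln(1.193)/1.76111… = 0.1002… → 0.100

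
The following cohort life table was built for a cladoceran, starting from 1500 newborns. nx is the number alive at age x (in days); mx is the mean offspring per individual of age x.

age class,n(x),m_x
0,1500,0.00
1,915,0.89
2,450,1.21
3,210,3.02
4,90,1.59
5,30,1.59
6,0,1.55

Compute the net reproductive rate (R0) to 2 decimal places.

lx = nx/n0 = nx/1500: 1, 0.61, 0.3, 0.14, 0.06, 0.02, 0
lx·mx by age: 0, 0.5429, 0.363, 0.4228, 0.0954, 0.0318, 0
R0 = Σ lx·mx = 1.4559 → 1.46

1.46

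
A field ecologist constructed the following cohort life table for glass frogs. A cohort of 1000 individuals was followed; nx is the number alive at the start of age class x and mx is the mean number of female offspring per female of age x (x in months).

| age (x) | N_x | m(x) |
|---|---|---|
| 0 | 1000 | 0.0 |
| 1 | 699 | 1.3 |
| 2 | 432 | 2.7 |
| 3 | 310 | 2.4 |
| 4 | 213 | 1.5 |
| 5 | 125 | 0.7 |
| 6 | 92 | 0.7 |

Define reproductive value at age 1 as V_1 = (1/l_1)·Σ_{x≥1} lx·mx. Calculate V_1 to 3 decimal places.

lx = nx/n0 = nx/1000: 1, 0.699, 0.432, 0.31, 0.213, 0.125, 0.092
lx·mx for x ≥ 1: 0.9087, 1.1664, 0.744, 0.3195, 0.0875, 0.0644 → sum = 3.2905
V_1 = 3.2905 / l_1 = 3.2905 / 0.699 = 4.707439… → 4.707

4.707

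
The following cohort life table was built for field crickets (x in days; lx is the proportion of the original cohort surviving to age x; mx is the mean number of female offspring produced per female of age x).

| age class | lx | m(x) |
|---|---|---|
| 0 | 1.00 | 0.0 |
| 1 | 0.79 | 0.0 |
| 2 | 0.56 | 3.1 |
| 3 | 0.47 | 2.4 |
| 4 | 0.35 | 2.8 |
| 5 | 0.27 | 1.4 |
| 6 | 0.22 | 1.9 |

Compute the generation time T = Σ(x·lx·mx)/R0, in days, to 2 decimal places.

3.27

lx·mx: 0, 0, 1.736, 1.128, 0.98, 0.378, 0.418 → R0 = 4.64
x·lx·mx: 0, 0, 3.472, 3.384, 3.92, 1.89, 2.508 → Σ = 15.174
T = 15.174 / 4.64 = 3.270259… → 3.27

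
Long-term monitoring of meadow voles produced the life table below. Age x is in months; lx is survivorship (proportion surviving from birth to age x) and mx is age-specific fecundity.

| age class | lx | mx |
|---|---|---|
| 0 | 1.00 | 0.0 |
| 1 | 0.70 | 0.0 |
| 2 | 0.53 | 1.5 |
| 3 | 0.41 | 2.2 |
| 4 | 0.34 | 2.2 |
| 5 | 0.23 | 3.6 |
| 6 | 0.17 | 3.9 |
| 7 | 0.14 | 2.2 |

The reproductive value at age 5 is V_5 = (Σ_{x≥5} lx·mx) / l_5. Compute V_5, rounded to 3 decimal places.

lx·mx for x ≥ 5: 0.828, 0.663, 0.308 → sum = 1.799
V_5 = 1.799 / l_5 = 1.799 / 0.23 = 7.821739… → 7.822

7.822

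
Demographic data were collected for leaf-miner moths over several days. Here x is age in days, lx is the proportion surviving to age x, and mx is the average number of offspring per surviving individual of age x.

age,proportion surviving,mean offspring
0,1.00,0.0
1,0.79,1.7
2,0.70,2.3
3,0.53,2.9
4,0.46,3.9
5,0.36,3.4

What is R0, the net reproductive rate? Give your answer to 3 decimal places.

7.508

lx·mx by age: 0, 1.343, 1.61, 1.537, 1.794, 1.224
R0 = Σ lx·mx = 7.508 → 7.508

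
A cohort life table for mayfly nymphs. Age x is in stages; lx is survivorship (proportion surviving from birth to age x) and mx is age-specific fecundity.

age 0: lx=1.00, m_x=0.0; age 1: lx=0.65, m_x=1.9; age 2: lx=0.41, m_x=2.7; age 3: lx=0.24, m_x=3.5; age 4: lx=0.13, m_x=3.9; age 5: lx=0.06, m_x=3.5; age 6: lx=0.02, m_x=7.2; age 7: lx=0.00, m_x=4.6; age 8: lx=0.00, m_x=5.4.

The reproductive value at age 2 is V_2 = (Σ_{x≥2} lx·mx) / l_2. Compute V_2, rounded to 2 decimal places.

lx·mx for x ≥ 2: 1.107, 0.84, 0.507, 0.21, 0.144, 0, 0 → sum = 2.808
V_2 = 2.808 / l_2 = 2.808 / 0.41 = 6.84878… → 6.85

6.85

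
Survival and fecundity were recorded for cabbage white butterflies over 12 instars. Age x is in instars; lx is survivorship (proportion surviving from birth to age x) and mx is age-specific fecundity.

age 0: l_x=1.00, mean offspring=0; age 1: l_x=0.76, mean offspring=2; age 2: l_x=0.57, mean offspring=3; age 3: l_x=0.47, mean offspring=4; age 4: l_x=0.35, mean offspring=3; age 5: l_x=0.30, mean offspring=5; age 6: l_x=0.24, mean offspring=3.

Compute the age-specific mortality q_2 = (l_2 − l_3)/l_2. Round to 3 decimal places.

q_2 = (l_2 − l_3) / l_2 = (0.57 − 0.47) / 0.57
     = 0.1 / 0.57 = 0.175439… → 0.175

0.175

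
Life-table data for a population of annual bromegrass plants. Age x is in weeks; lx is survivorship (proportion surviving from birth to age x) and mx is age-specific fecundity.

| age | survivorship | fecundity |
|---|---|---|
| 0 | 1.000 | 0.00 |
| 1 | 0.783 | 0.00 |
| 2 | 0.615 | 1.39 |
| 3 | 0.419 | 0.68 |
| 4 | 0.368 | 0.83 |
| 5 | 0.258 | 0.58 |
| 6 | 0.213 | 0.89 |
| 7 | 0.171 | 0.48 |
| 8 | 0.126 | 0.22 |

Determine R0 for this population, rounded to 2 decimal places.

lx·mx by age: 0, 0, 0.85485, 0.28492, 0.30544, 0.14964, 0.18957, 0.08208, 0.02772
R0 = Σ lx·mx = 1.89422 → 1.89

1.89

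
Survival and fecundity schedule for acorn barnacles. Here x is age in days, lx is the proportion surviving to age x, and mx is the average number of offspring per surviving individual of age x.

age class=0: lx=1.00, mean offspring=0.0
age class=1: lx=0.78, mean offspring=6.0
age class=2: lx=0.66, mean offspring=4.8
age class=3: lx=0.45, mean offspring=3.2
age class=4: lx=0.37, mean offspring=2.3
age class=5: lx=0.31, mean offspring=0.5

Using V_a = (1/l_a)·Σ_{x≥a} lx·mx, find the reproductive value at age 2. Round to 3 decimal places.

lx·mx for x ≥ 2: 3.168, 1.44, 0.851, 0.155 → sum = 5.614
V_2 = 5.614 / l_2 = 5.614 / 0.66 = 8.506061… → 8.506

8.506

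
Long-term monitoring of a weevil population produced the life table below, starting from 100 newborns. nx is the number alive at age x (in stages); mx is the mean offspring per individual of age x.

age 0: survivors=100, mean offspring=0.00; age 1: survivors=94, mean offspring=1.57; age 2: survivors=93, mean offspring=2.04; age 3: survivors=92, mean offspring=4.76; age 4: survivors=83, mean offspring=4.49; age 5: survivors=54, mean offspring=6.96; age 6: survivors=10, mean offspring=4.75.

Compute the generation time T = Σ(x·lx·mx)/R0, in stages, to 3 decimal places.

lx = nx/n0 = nx/100: 1, 0.94, 0.93, 0.92, 0.83, 0.54, 0.1
lx·mx: 0, 1.4758, 1.8972, 4.3792, 3.7267, 3.7584, 0.475 → R0 = 15.7123
x·lx·mx: 0, 1.4758, 3.7944, 13.1376, 14.9068, 18.792, 2.85 → Σ = 54.9566
T = 54.9566 / 15.7123 = 3.49768… → 3.498

3.498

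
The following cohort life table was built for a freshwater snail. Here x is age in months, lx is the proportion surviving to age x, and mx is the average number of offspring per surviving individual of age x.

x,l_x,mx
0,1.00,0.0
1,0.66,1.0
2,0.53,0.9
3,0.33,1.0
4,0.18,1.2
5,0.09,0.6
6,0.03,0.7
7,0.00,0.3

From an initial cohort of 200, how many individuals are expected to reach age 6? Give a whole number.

6

Expected survivors = N0 · l_6 = 200 × 0.03 = 6 → 6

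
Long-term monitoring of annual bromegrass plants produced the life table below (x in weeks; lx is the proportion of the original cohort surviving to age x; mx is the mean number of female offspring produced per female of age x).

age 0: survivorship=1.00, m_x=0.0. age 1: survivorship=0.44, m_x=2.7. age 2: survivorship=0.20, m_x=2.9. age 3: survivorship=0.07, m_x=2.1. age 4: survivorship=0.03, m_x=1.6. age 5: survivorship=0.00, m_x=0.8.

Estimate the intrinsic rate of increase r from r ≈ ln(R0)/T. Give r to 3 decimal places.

0.444

R0 = Σ lx·mx = 0 + 1.188 + 0.58 + 0.147 + 0.048 + 0 = 1.963
Σ x·lx·mx = 2.981; T = 2.981/1.963 = 1.51859…
r ≈ ln(R0)/T = ln(1.963)/1.51859… = 0.44414… → 0.444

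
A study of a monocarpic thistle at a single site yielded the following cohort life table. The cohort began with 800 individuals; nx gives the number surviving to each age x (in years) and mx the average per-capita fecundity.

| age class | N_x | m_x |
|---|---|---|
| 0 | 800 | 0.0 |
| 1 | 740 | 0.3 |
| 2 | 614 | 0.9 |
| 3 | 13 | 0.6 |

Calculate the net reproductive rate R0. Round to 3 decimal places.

lx = nx/n0 = nx/800: 1, 0.925, 0.7675, 0.01625
lx·mx by age: 0, 0.2775, 0.69075, 0.00975
R0 = Σ lx·mx = 0.978 → 0.978

0.978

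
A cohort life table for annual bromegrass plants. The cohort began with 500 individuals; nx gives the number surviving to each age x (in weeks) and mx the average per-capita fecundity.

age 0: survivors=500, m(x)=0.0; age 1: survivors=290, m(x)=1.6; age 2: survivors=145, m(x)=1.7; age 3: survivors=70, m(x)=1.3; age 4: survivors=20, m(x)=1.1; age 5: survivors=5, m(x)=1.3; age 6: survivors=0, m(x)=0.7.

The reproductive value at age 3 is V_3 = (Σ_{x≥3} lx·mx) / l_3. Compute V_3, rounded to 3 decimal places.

1.707

lx = nx/n0 = nx/500: 1, 0.58, 0.29, 0.14, 0.04, 0.01, 0
lx·mx for x ≥ 3: 0.182, 0.044, 0.013, 0 → sum = 0.239
V_3 = 0.239 / l_3 = 0.239 / 0.14 = 1.707143… → 1.707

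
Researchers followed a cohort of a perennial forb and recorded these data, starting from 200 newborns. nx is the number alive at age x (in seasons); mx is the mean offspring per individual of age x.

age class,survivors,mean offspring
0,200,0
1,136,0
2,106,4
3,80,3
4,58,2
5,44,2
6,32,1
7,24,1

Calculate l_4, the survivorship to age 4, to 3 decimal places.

0.290

l_4 = n_4/n_0 = 58/200 = 0.29 → 0.290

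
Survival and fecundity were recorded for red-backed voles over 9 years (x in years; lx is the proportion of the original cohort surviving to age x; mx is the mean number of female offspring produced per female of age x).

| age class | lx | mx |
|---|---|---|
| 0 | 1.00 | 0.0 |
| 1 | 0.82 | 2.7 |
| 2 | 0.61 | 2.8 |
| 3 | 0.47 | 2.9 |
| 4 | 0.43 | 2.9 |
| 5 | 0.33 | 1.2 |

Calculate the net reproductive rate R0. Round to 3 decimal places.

lx·mx by age: 0, 2.214, 1.708, 1.363, 1.247, 0.396
R0 = Σ lx·mx = 6.928 → 6.928

6.928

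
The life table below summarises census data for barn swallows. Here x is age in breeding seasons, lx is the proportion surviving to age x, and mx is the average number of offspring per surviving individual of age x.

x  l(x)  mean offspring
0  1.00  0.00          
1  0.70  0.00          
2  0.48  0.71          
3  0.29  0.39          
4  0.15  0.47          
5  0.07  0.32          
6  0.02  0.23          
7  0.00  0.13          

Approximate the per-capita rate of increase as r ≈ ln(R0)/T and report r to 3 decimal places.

-0.228

R0 = Σ lx·mx = 0 + 0 + 0.3408 + 0.1131 + 0.0705 + 0.0224 + 0.0046 + 0 = 0.5514
Σ x·lx·mx = 1.4425; T = 1.4425/0.5514 = 2.61607…
r ≈ ln(R0)/T = ln(0.5514)/2.61607… = -0.22755… → -0.228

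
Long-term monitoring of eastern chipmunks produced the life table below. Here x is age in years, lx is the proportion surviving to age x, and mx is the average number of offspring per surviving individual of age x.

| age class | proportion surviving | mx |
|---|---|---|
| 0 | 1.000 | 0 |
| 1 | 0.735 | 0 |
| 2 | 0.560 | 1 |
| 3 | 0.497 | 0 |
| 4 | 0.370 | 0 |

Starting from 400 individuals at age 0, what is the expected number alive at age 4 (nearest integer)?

Expected survivors = N0 · l_4 = 400 × 0.370 = 148 → 148

148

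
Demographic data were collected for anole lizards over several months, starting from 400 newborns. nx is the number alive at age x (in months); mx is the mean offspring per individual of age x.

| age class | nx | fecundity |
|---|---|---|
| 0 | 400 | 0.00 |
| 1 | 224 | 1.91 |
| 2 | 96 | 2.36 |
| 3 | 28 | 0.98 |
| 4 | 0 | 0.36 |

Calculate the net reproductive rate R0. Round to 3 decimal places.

1.705

lx = nx/n0 = nx/400: 1, 0.56, 0.24, 0.07, 0
lx·mx by age: 0, 1.0696, 0.5664, 0.0686, 0
R0 = Σ lx·mx = 1.7046 → 1.705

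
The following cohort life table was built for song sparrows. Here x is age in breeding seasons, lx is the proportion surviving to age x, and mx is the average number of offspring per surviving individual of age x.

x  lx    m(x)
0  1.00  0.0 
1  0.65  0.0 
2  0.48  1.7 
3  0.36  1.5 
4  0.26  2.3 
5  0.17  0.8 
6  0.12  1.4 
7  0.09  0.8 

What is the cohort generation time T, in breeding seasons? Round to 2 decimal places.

lx·mx: 0, 0, 0.816, 0.54, 0.598, 0.136, 0.168, 0.072 → R0 = 2.33
x·lx·mx: 0, 0, 1.632, 1.62, 2.392, 0.68, 1.008, 0.504 → Σ = 7.836
T = 7.836 / 2.33 = 3.36309… → 3.36

3.36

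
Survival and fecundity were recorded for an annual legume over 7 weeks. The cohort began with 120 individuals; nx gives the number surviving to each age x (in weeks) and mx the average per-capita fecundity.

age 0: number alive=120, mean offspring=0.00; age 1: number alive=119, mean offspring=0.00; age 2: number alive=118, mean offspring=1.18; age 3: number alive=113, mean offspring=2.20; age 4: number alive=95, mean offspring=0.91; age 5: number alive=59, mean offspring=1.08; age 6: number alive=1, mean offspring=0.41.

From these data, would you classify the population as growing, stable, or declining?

growing

lx = nx/n0 = nx/120: 1, 0.99167…, 0.98333…, 0.94167…, 0.79167…, 0.49167…, 0.00833…
R0 = Σ lx·mx = 0 + 0 + 1.160333… + 2.071667… + 0.720417… + 0.531… + 0.003417… = 4.486833…
R0 > 1, so the population is growing.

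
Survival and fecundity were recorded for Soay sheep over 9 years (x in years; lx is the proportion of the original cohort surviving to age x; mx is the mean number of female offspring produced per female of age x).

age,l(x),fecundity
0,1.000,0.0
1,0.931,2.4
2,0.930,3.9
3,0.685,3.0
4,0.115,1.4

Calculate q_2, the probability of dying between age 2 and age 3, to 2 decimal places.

0.26

q_2 = (l_2 − l_3) / l_2 = (0.93 − 0.685) / 0.93
     = 0.245 / 0.93 = 0.263441… → 0.26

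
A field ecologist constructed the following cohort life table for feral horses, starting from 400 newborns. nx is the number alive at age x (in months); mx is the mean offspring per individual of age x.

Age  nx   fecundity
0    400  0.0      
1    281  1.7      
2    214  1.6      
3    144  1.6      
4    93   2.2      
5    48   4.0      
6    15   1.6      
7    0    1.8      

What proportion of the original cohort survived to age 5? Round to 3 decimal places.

l_5 = n_5/n_0 = 48/400 = 0.12 → 0.120

0.120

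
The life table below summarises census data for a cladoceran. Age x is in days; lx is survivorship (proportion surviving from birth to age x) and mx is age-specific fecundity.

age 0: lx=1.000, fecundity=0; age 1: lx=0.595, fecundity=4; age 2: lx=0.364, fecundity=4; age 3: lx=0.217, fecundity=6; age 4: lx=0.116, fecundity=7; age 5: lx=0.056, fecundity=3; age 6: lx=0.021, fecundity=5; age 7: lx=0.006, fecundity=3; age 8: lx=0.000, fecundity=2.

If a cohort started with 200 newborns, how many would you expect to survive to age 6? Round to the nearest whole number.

Expected survivors = N0 · l_6 = 200 × 0.021 = 4.2 → 4

4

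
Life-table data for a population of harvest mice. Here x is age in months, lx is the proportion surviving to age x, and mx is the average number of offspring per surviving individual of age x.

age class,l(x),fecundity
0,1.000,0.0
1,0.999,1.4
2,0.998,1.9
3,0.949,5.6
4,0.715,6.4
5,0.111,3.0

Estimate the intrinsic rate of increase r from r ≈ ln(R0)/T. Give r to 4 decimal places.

0.8564

R0 = Σ lx·mx = 0 + 1.3986 + 1.8962 + 5.3144 + 4.576 + 0.333 = 13.5182
Σ x·lx·mx = 41.1032; T = 41.1032/13.5182 = 3.04058…
r ≈ ln(R0)/T = ln(13.5182)/3.04058… = 0.856427… → 0.8564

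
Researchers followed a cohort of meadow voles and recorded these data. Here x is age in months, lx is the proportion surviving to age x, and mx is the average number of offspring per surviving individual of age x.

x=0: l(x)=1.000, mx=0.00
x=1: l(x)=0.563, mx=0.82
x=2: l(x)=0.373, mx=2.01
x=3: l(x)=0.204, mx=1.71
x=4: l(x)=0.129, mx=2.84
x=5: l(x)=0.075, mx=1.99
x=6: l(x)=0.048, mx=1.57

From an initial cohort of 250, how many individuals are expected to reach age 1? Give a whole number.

141

Expected survivors = N0 · l_1 = 250 × 0.563 = 140.75 → 141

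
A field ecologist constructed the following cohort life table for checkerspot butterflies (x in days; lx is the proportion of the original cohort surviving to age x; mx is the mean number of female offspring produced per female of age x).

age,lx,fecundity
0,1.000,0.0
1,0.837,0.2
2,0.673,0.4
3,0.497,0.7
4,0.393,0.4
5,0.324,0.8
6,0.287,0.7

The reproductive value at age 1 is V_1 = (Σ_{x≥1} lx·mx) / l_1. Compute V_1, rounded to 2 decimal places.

lx·mx for x ≥ 1: 0.1674, 0.2692, 0.3479, 0.1572, 0.2592, 0.2009 → sum = 1.4018
V_1 = 1.4018 / l_1 = 1.4018 / 0.837 = 1.674791… → 1.67

1.67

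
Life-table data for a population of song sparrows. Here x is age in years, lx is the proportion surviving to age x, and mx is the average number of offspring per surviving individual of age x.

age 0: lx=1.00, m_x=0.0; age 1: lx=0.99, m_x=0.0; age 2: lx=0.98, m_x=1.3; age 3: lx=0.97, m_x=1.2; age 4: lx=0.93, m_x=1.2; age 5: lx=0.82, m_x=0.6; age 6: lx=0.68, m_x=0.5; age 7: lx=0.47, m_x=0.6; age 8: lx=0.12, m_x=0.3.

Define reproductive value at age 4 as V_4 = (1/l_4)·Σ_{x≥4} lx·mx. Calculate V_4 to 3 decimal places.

2.437

lx·mx for x ≥ 4: 1.116, 0.492, 0.34, 0.282, 0.036 → sum = 2.266
V_4 = 2.266 / l_4 = 2.266 / 0.93 = 2.436559… → 2.437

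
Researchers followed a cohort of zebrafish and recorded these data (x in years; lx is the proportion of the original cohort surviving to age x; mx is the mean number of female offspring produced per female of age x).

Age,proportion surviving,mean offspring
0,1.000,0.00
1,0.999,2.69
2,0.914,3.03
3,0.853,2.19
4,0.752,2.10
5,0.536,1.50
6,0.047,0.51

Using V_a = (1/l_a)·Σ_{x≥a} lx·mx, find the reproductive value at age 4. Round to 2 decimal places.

lx·mx for x ≥ 4: 1.5792, 0.804, 0.02397 → sum = 2.40717
V_4 = 2.40717 / l_4 = 2.40717 / 0.752 = 3.201024… → 3.20

3.20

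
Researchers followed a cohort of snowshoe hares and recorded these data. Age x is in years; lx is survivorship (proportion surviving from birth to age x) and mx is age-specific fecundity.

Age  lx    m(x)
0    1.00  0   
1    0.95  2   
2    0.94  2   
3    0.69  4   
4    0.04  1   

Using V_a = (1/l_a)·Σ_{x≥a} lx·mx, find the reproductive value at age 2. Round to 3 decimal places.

4.979

lx·mx for x ≥ 2: 1.88, 2.76, 0.04 → sum = 4.68
V_2 = 4.68 / l_2 = 4.68 / 0.94 = 4.978723… → 4.979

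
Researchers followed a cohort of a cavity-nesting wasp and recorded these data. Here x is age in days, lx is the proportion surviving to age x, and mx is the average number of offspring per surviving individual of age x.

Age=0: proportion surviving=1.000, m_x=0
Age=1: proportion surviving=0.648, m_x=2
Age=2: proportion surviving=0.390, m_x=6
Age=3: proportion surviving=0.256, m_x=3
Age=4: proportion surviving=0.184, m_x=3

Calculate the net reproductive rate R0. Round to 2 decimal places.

4.96

lx·mx by age: 0, 1.296, 2.34, 0.768, 0.552
R0 = Σ lx·mx = 4.956 → 4.96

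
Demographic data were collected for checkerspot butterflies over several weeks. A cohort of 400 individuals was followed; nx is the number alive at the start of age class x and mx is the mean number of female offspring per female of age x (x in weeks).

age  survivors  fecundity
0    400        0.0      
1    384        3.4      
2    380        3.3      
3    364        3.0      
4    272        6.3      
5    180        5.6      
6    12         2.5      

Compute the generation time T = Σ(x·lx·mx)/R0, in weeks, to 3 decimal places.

2.993

lx = nx/n0 = nx/400: 1, 0.96, 0.95, 0.91, 0.68, 0.45, 0.03
lx·mx: 0, 3.264, 3.135, 2.73, 4.284, 2.52, 0.075 → R0 = 16.008
x·lx·mx: 0, 3.264, 6.27, 8.19, 17.136, 12.6, 0.45 → Σ = 47.91
T = 47.91 / 16.008 = 2.992879… → 2.993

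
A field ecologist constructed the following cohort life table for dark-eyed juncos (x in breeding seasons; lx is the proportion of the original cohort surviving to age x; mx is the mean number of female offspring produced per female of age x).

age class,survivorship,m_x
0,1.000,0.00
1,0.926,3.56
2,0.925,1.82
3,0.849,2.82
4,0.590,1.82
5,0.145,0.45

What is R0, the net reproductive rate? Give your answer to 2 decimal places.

lx·mx by age: 0, 3.29656, 1.6835, 2.39418, 1.0738, 0.06525
R0 = Σ lx·mx = 8.51329 → 8.51

8.51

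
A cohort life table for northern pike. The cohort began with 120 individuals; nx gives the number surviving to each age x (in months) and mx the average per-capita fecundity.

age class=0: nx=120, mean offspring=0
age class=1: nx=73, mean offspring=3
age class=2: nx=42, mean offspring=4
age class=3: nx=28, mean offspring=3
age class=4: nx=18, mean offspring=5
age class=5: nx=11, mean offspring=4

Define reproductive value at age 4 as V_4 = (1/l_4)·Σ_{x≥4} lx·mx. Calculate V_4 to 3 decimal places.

lx = nx/n0 = nx/120: 1, 0.60833…, 0.35, 0.23333…, 0.15, 0.09167…
lx·mx for x ≥ 4: 0.75, 0.366667… → sum = 1.116667…
V_4 = 1.116667… / l_4 = 1.116667… / 0.15 = 7.444444… → 7.444

7.444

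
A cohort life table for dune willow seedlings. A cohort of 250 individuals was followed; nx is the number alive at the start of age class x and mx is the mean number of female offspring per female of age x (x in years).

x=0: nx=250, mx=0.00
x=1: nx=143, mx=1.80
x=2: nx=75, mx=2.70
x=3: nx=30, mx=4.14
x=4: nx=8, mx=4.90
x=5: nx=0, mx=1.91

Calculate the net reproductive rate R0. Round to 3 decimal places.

2.493

lx = nx/n0 = nx/250: 1, 0.572, 0.3, 0.12, 0.032, 0
lx·mx by age: 0, 1.0296, 0.81, 0.4968, 0.1568, 0
R0 = Σ lx·mx = 2.4932 → 2.493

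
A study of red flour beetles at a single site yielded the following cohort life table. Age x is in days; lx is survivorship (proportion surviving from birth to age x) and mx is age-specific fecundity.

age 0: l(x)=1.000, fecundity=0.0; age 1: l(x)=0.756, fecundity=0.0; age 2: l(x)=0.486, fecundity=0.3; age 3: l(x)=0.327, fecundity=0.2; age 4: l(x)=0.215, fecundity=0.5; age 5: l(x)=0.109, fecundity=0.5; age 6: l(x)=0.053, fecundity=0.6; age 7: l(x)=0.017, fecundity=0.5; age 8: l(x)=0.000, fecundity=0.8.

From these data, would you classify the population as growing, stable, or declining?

R0 = Σ lx·mx = 0 + 0 + 0.1458 + 0.0654 + 0.1075 + 0.0545 + 0.0318 + 0.0085 + 0 = 0.4135
R0 < 1, so the population is declining.

declining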